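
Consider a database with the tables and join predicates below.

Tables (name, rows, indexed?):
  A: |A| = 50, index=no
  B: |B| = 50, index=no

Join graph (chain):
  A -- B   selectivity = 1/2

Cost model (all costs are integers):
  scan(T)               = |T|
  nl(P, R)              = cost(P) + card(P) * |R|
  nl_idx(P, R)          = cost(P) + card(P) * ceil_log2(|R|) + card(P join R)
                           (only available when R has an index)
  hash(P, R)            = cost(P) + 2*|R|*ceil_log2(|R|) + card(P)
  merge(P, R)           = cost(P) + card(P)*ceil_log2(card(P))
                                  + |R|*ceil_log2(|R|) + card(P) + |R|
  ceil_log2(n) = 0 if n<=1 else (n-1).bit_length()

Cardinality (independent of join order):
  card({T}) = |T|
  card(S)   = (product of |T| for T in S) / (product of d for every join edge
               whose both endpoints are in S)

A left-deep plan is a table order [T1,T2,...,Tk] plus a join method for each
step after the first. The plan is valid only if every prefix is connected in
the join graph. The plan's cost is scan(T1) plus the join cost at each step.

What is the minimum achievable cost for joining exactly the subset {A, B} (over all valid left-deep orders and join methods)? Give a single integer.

700

Selinger DP over subsets of {A,B}:
  {A}: scan cost=50, card=50
  {B}: scan cost=50, card=50
  {AB}: card=1250; try (B,hash)→700, (A,hash)→700, (B,merge)→750, (A,merge)→750, (B,nl)→2550, (A,nl)→2550; best=700 via (B,hash)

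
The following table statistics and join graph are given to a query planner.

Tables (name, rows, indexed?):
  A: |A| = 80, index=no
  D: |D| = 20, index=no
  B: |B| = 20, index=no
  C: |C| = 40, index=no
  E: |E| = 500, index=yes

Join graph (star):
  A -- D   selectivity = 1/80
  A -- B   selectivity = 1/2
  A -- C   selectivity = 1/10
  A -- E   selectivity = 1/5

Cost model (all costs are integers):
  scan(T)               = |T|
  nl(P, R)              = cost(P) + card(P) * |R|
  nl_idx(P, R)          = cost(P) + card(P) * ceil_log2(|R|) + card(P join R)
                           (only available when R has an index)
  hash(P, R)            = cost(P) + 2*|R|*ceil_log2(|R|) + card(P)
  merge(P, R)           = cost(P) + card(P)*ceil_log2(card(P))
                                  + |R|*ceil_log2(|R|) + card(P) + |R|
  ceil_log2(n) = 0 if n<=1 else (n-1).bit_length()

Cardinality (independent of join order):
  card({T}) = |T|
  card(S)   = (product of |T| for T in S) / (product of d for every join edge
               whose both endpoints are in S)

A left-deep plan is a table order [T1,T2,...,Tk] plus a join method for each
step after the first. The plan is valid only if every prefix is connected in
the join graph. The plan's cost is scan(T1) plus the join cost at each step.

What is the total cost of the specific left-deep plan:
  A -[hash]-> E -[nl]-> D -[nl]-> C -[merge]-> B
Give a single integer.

361280

step 1: scan A: cost=80, card=80
step 2: join E via hash
    card(P join E) = 80*500/(5) = 8000
    cost = 80 + 2*500*9 + 80 = 9160
step 3: join D via nl
    card(P join D) = 8000*20/(80) = 2000
    cost = 9160 + 8000*20 = 169160
step 4: join C via nl
    card(P join C) = 2000*40/(10) = 8000
    cost = 169160 + 2000*40 = 249160
step 5: join B via merge
    card(P join B) = 8000*20/(2) = 80000
    cost = 249160 + 8000*13 + 20*5 + 8000 + 20 = 361280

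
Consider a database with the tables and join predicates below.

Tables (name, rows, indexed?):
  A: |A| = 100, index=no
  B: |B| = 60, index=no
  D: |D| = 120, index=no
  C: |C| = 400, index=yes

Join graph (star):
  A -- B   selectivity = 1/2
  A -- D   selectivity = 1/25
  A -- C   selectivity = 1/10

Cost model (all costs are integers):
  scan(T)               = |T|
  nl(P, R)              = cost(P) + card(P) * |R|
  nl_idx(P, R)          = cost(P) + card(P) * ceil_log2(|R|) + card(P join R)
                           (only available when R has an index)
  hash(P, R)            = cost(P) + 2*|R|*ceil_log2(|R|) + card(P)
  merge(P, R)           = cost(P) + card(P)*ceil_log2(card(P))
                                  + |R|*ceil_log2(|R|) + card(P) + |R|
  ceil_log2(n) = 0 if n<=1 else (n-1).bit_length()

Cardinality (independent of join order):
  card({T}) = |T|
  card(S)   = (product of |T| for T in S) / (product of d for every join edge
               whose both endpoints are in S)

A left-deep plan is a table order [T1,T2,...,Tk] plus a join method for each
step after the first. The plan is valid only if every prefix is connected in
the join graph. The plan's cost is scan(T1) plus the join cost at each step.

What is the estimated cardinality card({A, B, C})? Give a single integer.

120000

Tables in S: A(100), B(60), C(400)
Edges inside S: A-B(d=2), A-C(d=10)
numerator = 100 * 60 * 400 = 2400000
denominator = 2 * 10 = 20
card(S) = 2400000 / 20 = 120000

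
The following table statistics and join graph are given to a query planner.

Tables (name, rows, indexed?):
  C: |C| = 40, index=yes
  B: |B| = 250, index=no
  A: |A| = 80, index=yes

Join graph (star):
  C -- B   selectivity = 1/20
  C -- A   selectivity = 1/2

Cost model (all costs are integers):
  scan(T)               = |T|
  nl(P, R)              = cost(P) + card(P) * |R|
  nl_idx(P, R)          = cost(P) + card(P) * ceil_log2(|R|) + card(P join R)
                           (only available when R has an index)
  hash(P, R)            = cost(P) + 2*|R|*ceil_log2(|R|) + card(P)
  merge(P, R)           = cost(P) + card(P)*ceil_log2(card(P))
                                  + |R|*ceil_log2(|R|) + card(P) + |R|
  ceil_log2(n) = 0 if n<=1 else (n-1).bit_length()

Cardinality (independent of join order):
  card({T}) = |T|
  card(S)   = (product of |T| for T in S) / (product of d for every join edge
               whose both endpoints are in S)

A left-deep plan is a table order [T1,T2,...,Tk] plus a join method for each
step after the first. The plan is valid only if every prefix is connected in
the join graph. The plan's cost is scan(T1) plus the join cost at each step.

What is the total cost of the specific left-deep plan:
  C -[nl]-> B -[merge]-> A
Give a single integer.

15680

step 1: scan C: cost=40, card=40
step 2: join B via nl
    card(P join B) = 40*250/(20) = 500
    cost = 40 + 40*250 = 10040
step 3: join A via merge
    card(P join A) = 500*80/(2) = 20000
    cost = 10040 + 500*9 + 80*7 + 500 + 80 = 15680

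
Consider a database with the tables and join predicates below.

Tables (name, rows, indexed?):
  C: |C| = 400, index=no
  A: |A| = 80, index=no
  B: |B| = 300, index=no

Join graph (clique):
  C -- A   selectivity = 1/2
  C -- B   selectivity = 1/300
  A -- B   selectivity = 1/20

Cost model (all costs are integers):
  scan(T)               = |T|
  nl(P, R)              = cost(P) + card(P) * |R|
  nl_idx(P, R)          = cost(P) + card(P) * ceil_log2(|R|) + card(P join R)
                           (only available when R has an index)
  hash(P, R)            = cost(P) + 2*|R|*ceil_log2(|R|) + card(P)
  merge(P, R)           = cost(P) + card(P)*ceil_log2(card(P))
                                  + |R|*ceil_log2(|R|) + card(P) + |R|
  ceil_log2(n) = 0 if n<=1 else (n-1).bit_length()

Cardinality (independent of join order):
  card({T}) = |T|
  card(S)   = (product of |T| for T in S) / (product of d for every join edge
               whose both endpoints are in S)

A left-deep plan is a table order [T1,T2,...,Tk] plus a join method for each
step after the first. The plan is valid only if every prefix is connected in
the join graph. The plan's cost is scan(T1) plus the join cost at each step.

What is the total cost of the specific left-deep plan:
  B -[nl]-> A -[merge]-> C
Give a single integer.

step 1: scan B: cost=300, card=300
step 2: join A via nl
    card(P join A) = 300*80/(20) = 1200
    cost = 300 + 300*80 = 24300
step 3: join C via merge
    card(P join C) = 1200*400/(2*300) = 800
    cost = 24300 + 1200*11 + 400*9 + 1200 + 400 = 42700

42700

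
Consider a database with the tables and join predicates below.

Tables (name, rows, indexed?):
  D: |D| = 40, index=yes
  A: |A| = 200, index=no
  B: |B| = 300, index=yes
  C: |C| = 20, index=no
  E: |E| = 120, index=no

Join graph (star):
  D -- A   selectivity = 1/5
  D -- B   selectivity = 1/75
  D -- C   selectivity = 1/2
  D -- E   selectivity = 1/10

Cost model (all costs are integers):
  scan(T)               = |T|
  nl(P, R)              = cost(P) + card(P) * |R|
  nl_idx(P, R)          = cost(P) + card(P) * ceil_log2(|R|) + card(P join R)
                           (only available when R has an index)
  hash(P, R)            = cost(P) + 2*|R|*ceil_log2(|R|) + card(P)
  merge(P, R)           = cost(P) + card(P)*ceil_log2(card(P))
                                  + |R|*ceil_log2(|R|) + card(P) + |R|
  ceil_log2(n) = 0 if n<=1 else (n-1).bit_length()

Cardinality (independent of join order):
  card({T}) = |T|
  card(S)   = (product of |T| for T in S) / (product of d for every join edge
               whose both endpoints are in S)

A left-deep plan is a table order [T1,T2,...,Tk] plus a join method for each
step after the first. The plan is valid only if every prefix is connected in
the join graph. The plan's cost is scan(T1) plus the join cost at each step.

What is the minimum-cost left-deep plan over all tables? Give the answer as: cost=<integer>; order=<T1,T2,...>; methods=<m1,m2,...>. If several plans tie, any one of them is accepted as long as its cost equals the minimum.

cost=26600; order=D,B,C,E,A; methods=nl_idx,hash,hash,hash

Selinger DP (subsets sized 1..n):
  {D}: scan cost=40, card=40
  {A}: scan cost=200, card=200
  {B}: scan cost=300, card=300
  {C}: scan cost=20, card=20
  {E}: scan cost=120, card=120
  {AD}: card=1600; try (D,hash)→880, (A,merge)→2120, (D,merge)→2280, (D,nl_idx)→3000, (A,hash)→3280, (A,nl)→8040 …(+1); best=880 via (D,hash)
  {BD}: card=160; try (B,nl_idx)→560, (D,hash)→1080, (D,nl_idx)→2260, (B,merge)→3320, (D,merge)→3580, (B,hash)→5480 …(+2); best=560 via (B,nl_idx)
  {CD}: card=400; try (C,hash)→280, (D,merge)→420, (C,merge)→440, (D,hash)→520, (D,nl_idx)→540, (D,nl)→820 …(+1); best=280 via (C,hash)
  {DE}: card=480; try (D,hash)→720, (E,merge)→1280, (D,nl_idx)→1320, (D,merge)→1360, (E,hash)→1760, (E,nl)→4840 …(+1); best=720 via (D,hash)
  {ABD}: card=6400; try (A,merge)→3800, (A,hash)→3920, (B,hash)→7880, (B,nl_idx)→21680, (B,merge)→23080, (A,nl)→32560 …(+1); best=3800 via (A,merge)
  {ACD}: card=16000; try (C,hash)→2680, (A,hash)→3880, (A,merge)→6080, (C,merge)→20200, (C,nl)→32880, (A,nl)→80280; best=2680 via (C,hash)
  {ADE}: card=19200; try (E,hash)→4160, (A,hash)→4400, (A,merge)→7320, (E,merge)→21040, (A,nl)→96720, (E,nl)→192880; best=4160 via (E,hash)
  {BCD}: card=1600; try (C,hash)→920, (C,merge)→2120, (C,nl)→3760, (B,nl_idx)→5480, (B,hash)→6080, (B,merge)→7280 …(+1); best=920 via (C,hash)
  {BDE}: card=1920; try (E,hash)→2400, (E,merge)→2960, (B,hash)→6600, (B,nl_idx)→6960, (B,merge)→8520, (E,nl)→19760 …(+1); best=2400 via (E,hash)
  {CDE}: card=4800; try (C,hash)→1400, (E,hash)→2360, (E,merge)→5240, (C,merge)→5640, (C,nl)→10320, (E,nl)→48280; best=1400 via (C,hash)
  {ABCD}: card=64000; try (A,hash)→5720, (C,hash)→10400, (A,merge)→21920, (B,hash)→24080, (C,merge)→93520, (C,nl)→131800 …(+4); best=5720 via (A,hash)
  {ABDE}: card=76800; try (A,hash)→7520, (E,hash)→11880, (A,merge)→27240, (B,hash)→28760, (E,merge)→94360, (B,nl_idx)→253760 …(+4); best=7520 via (A,hash)
  {ACDE}: card=192000; try (A,hash)→9400, (E,hash)→20360, (C,hash)→23560, (A,merge)→70400, (E,merge)→243640, (C,merge)→311480 …(+3); best=9400 via (A,hash)
  {BCDE}: card=19200; try (E,hash)→4200, (C,hash)→4520, (B,hash)→11600, (E,merge)→21080, (C,merge)→25560, (C,nl)→40800 …(+4); best=4200 via (E,hash)
  {ABCDE}: card=768000; try (A,hash)→26600, (E,hash)→71400, (C,hash)→84520, (B,hash)→206800, (A,merge)→313200, (E,merge)→1094680 …(+7); best=26600 via (A,hash)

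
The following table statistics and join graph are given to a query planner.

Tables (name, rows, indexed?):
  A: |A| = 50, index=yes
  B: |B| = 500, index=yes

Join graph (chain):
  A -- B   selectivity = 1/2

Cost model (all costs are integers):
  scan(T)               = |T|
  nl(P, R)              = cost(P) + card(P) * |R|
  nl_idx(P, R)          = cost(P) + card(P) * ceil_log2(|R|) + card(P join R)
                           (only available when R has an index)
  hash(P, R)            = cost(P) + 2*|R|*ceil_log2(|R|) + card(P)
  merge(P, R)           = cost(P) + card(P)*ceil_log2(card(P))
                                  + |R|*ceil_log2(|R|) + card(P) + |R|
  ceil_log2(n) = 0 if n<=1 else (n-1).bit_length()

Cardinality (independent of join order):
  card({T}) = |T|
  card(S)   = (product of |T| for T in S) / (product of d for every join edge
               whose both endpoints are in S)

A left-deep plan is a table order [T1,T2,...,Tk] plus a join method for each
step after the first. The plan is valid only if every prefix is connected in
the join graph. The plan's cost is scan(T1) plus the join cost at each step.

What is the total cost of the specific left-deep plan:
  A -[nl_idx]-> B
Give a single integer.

step 1: scan A: cost=50, card=50
step 2: join B via nl_idx
    card(P join B) = 50*500/(2) = 12500
    cost = 50 + 50*9 + 12500 = 13000

13000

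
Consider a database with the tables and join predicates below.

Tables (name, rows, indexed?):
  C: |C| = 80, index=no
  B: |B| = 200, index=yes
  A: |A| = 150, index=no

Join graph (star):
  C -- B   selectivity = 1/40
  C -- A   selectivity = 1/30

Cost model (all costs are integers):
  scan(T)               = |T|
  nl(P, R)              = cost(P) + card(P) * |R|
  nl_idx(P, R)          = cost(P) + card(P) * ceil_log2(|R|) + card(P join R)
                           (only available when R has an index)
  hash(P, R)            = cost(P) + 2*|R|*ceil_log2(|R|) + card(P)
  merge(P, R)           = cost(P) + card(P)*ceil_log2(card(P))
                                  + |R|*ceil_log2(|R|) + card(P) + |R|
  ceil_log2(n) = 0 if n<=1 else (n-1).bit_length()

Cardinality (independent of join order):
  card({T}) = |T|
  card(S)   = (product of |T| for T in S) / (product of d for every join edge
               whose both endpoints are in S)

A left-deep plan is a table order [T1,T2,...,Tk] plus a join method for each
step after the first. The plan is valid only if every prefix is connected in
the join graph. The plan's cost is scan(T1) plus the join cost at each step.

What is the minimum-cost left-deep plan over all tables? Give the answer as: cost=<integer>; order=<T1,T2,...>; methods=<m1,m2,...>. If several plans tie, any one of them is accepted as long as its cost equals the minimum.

cost=3920; order=C,B,A; methods=nl_idx,hash

Selinger DP (subsets sized 1..n):
  {C}: scan cost=80, card=80
  {B}: scan cost=200, card=200
  {A}: scan cost=150, card=150
  {BC}: card=400; try (B,nl_idx)→1120, (C,hash)→1520, (B,merge)→2520, (C,merge)→2640, (B,hash)→3360, (B,nl)→16080 …(+1); best=1120 via (B,nl_idx)
  {AC}: card=400; try (C,hash)→1420, (A,merge)→2070, (C,merge)→2140, (A,hash)→2560, (A,nl)→12080, (C,nl)→12150; best=1420 via (C,hash)
  {ABC}: card=2000; try (A,hash)→3920, (B,hash)→5020, (A,merge)→6470, (B,nl_idx)→6620, (B,merge)→7220, (A,nl)→61120 …(+1); best=3920 via (A,hash)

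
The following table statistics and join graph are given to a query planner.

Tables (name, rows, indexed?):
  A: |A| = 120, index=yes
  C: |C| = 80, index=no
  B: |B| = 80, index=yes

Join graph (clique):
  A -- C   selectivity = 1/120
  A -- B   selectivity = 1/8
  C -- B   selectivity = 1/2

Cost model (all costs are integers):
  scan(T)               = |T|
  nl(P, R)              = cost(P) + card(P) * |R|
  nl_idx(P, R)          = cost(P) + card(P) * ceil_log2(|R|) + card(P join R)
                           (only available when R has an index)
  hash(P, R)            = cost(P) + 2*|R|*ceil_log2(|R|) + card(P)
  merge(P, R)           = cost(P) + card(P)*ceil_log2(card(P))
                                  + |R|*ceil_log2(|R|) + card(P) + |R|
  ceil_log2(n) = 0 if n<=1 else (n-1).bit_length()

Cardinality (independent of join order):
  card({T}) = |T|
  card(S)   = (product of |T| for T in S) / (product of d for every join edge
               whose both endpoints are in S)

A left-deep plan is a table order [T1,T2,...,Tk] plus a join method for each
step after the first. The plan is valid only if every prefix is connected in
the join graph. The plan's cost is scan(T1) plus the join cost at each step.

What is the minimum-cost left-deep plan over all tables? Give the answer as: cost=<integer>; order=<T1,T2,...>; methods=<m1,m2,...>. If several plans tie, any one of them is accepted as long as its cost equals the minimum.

cost=1680; order=C,A,B; methods=nl_idx,nl_idx

Selinger DP (subsets sized 1..n):
  {A}: scan cost=120, card=120
  {C}: scan cost=80, card=80
  {B}: scan cost=80, card=80
  {AC}: card=80; try (A,nl_idx)→720, (C,hash)→1360, (A,merge)→1680, (C,merge)→1720, (A,hash)→1840, (A,nl)→9680 …(+1); best=720 via (A,nl_idx)
  {AB}: card=1200; try (B,hash)→1360, (A,merge)→1680, (B,merge)→1720, (A,hash)→1840, (A,nl_idx)→1840, (B,nl_idx)→2160 …(+2); best=1360 via (B,hash)
  {BC}: card=3200; try (C,hash)→1280, (B,hash)→1280, (C,merge)→1360, (B,merge)→1360, (B,nl_idx)→3840, (C,nl)→6480 …(+1); best=1280 via (C,hash)
  {ABC}: card=400; try (B,nl_idx)→1680, (B,hash)→1920, (B,merge)→2000, (C,hash)→3680, (A,hash)→6160, (B,nl)→7120 …(+5); best=1680 via (B,nl_idx)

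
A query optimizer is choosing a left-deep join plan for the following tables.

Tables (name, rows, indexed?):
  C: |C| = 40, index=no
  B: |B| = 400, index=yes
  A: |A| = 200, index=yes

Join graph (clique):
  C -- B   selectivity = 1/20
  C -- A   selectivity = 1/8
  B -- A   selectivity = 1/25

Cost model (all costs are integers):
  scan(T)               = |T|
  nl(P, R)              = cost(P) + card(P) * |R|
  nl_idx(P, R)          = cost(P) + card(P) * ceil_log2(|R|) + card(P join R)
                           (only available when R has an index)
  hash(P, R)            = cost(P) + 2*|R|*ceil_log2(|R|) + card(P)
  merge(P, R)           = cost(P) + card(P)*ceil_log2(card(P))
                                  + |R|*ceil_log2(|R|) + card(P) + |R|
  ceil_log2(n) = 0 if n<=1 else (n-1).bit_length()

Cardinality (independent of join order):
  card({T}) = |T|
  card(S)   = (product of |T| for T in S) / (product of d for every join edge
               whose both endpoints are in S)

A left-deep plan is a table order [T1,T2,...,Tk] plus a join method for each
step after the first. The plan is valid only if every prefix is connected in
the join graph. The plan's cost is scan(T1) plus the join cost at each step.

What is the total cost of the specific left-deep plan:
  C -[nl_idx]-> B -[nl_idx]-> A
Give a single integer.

step 1: scan C: cost=40, card=40
step 2: join B via nl_idx
    card(P join B) = 40*400/(20) = 800
    cost = 40 + 40*9 + 800 = 1200
step 3: join A via nl_idx
    card(P join A) = 800*200/(8*25) = 800
    cost = 1200 + 800*8 + 800 = 8400

8400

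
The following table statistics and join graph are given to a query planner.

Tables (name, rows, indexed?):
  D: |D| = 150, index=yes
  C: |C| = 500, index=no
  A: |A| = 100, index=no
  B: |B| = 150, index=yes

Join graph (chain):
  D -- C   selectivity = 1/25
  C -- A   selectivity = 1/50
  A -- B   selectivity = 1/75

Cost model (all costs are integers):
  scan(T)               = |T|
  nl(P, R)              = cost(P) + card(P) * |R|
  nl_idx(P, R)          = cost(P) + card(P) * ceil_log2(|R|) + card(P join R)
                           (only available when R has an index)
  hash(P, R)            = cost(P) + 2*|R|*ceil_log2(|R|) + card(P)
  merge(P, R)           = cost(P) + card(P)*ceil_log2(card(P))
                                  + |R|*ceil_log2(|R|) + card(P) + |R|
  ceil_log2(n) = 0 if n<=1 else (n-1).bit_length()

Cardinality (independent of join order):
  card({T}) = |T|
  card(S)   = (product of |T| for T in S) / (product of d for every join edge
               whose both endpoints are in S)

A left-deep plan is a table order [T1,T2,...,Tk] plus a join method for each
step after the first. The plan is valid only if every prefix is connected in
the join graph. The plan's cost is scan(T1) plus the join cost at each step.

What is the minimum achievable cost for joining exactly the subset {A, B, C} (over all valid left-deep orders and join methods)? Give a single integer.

5800

Selinger DP over subsets of {A,B,C}:
  {C}: scan cost=500, card=500
  {A}: scan cost=100, card=100
  {B}: scan cost=150, card=150
  {AC}: card=1000; try (A,hash)→2400, (C,merge)→5900, (A,merge)→6300, (C,hash)→9200, (C,nl)→50100, (A,nl)→50500; best=2400 via (A,hash)
  {AB}: card=200; try (B,nl_idx)→1100, (A,hash)→1700, (B,merge)→2250, (A,merge)→2300, (B,hash)→2600, (B,nl)→15100 …(+1); best=1100 via (B,nl_idx)
  {ABC}: card=2000; try (B,hash)→5800, (C,merge)→7900, (C,hash)→10300, (B,nl_idx)→12400, (B,merge)→14750, (C,nl)→101100 …(+1); best=5800 via (B,hash)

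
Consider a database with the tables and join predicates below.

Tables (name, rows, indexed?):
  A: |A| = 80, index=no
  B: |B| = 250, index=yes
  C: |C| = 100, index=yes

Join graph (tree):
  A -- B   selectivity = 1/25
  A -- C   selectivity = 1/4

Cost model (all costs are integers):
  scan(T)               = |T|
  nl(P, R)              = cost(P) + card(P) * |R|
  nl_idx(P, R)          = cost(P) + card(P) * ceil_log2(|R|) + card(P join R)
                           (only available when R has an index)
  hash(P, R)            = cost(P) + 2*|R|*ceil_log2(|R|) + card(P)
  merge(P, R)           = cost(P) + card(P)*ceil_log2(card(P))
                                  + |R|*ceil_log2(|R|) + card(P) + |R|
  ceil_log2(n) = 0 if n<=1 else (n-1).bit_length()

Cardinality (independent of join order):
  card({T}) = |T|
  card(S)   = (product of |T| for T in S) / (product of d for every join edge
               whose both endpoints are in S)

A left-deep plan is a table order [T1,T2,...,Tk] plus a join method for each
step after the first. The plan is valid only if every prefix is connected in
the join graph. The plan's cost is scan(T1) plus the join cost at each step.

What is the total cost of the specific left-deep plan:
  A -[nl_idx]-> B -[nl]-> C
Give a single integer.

step 1: scan A: cost=80, card=80
step 2: join B via nl_idx
    card(P join B) = 80*250/(25) = 800
    cost = 80 + 80*8 + 800 = 1520
step 3: join C via nl
    card(P join C) = 800*100/(4) = 20000
    cost = 1520 + 800*100 = 81520

81520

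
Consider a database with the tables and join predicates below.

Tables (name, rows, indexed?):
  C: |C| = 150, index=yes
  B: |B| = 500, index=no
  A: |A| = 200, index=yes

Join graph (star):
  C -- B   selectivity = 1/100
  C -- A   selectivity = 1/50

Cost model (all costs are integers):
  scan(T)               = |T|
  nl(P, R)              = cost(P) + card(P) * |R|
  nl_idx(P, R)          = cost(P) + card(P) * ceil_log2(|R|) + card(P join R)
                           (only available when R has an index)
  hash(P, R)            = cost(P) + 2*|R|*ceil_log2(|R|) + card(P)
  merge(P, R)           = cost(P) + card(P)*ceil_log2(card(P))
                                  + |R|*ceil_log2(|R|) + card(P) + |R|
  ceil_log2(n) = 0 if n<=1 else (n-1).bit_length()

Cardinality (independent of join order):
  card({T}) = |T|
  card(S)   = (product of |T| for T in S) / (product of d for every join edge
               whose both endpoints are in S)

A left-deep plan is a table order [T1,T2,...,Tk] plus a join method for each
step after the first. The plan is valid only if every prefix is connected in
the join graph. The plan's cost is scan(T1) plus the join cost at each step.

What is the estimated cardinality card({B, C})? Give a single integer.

Tables in S: B(500), C(150)
Edges inside S: C-B(d=100)
numerator = 500 * 150 = 75000
denominator = 100 = 100
card(S) = 75000 / 100 = 750

750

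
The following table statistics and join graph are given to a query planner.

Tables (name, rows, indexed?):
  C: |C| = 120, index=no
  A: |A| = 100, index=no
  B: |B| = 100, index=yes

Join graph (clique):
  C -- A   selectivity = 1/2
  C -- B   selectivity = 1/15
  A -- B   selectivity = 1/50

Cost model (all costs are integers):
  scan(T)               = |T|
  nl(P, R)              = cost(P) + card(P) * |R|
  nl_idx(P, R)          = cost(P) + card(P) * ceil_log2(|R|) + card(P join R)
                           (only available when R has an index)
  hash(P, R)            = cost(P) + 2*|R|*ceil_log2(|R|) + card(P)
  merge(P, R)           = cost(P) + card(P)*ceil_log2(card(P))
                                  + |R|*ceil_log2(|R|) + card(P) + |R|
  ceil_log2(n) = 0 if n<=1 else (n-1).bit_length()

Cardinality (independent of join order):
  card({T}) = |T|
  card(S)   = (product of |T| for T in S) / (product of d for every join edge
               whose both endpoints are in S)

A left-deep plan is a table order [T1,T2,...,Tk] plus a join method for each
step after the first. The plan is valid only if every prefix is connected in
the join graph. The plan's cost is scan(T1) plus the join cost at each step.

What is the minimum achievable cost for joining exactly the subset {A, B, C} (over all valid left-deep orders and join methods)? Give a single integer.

2880

Selinger DP over subsets of {A,B,C}:
  {C}: scan cost=120, card=120
  {A}: scan cost=100, card=100
  {B}: scan cost=100, card=100
  {AC}: card=6000; try (A,hash)→1640, (C,merge)→1860, (C,hash)→1880, (A,merge)→1880, (C,nl)→12100, (A,nl)→12120; best=1640 via (A,hash)
  {BC}: card=800; try (B,hash)→1640, (B,nl_idx)→1760, (C,merge)→1860, (C,hash)→1880, (B,merge)→1880, (C,nl)→12100 …(+1); best=1640 via (B,hash)
  {AB}: card=200; try (B,nl_idx)→1000, (B,hash)→1600, (A,hash)→1600, (B,merge)→1700, (A,merge)→1700, (B,nl)→10100 …(+1); best=1000 via (B,nl_idx)
  {ABC}: card=800; try (C,hash)→2880, (C,merge)→3760, (A,hash)→3840, (B,hash)→9040, (A,merge)→11240, (C,nl)→25000 …(+4); best=2880 via (C,hash)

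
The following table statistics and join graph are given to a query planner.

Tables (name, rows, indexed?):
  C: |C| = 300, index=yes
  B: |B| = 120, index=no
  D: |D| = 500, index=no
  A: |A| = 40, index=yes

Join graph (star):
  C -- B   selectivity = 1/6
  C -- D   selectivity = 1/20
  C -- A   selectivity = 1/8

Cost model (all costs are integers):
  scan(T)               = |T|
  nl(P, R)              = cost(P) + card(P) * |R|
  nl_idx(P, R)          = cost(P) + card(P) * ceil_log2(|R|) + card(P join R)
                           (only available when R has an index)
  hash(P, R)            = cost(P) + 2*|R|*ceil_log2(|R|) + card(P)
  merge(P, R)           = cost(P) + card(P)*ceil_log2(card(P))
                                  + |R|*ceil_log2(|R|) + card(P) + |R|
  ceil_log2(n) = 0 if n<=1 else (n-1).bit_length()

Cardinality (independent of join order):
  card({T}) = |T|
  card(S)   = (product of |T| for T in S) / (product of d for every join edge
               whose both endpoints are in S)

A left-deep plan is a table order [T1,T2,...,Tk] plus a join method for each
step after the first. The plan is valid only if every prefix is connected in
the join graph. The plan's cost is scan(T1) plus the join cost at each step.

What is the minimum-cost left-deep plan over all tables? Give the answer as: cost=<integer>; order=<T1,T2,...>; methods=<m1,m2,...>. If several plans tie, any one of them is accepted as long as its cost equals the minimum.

Selinger DP (subsets sized 1..n):
  {C}: scan cost=300, card=300
  {B}: scan cost=120, card=120
  {D}: scan cost=500, card=500
  {A}: scan cost=40, card=40
  {BC}: card=6000; try (B,hash)→2280, (C,merge)→4080, (B,merge)→4260, (C,hash)→5640, (C,nl_idx)→7200, (C,nl)→36120 …(+1); best=2280 via (B,hash)
  {CD}: card=7500; try (C,hash)→6400, (D,merge)→8300, (C,merge)→8500, (D,hash)→9600, (C,nl_idx)→12500, (D,nl)→150300 …(+1); best=6400 via (C,hash)
  {AC}: card=1500; try (A,hash)→1080, (C,nl_idx)→1900, (C,merge)→3320, (A,merge)→3580, (A,nl_idx)→3600, (C,hash)→5480 …(+2); best=1080 via (A,hash)
  {BCD}: card=150000; try (B,hash)→15580, (D,hash)→17280, (D,merge)→91280, (B,merge)→112360, (B,nl)→906400, (D,nl)→3002280; best=15580 via (B,hash)
  {ABC}: card=30000; try (B,hash)→4260, (A,hash)→8760, (B,merge)→20040, (A,nl_idx)→68280, (A,merge)→86560, (B,nl)→181080 …(+1); best=4260 via (B,hash)
  {ACD}: card=37500; try (D,hash)→11580, (A,hash)→14380, (D,merge)→24080, (A,nl_idx)→88900, (A,merge)→111680, (A,nl)→306400 …(+1); best=11580 via (D,hash)
  {ABCD}: card=750000; try (D,hash)→43260, (B,hash)→50760, (A,hash)→166060, (D,merge)→489260, (B,merge)→650040, (A,nl_idx)→1665580 …(+4); best=43260 via (D,hash)

cost=43260; order=C,A,B,D; methods=hash,hash,hash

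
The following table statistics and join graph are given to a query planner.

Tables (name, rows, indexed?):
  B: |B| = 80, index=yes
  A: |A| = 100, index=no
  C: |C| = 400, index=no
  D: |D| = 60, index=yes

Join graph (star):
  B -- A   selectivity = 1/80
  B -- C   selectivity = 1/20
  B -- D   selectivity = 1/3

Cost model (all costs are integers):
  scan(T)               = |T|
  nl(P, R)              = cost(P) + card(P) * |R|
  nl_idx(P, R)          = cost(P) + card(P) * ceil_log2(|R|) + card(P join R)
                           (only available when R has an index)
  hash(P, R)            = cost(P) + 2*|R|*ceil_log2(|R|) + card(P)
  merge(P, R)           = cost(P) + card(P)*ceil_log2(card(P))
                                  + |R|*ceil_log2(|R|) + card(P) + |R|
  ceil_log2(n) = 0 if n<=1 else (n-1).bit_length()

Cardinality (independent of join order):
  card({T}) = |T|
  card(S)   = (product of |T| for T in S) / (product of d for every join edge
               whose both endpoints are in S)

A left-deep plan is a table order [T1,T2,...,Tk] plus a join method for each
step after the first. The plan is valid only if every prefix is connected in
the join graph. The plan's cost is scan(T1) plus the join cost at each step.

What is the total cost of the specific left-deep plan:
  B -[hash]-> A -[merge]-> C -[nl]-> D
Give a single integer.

126360

step 1: scan B: cost=80, card=80
step 2: join A via hash
    card(P join A) = 80*100/(80) = 100
    cost = 80 + 2*100*7 + 80 = 1560
step 3: join C via merge
    card(P join C) = 100*400/(20) = 2000
    cost = 1560 + 100*7 + 400*9 + 100 + 400 = 6360
step 4: join D via nl
    card(P join D) = 2000*60/(3) = 40000
    cost = 6360 + 2000*60 = 126360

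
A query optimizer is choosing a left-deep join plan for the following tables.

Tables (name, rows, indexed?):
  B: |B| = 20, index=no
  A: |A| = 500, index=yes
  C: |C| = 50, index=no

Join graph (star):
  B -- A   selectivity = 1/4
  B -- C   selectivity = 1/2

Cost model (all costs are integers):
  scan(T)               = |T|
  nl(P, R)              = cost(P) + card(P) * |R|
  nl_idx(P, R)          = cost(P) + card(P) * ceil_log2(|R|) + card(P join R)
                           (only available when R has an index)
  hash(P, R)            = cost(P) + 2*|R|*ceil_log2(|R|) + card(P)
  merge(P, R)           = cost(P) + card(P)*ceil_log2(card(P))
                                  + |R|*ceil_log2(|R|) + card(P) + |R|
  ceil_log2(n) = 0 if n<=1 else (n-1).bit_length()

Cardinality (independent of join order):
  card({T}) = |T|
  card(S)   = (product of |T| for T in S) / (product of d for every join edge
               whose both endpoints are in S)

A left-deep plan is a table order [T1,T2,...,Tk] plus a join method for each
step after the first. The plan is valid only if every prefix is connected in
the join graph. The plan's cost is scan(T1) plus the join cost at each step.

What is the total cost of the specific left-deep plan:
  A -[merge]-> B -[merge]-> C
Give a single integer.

38470

step 1: scan A: cost=500, card=500
step 2: join B via merge
    card(P join B) = 500*20/(4) = 2500
    cost = 500 + 500*9 + 20*5 + 500 + 20 = 5620
step 3: join C via merge
    card(P join C) = 2500*50/(2) = 62500
    cost = 5620 + 2500*12 + 50*6 + 2500 + 50 = 38470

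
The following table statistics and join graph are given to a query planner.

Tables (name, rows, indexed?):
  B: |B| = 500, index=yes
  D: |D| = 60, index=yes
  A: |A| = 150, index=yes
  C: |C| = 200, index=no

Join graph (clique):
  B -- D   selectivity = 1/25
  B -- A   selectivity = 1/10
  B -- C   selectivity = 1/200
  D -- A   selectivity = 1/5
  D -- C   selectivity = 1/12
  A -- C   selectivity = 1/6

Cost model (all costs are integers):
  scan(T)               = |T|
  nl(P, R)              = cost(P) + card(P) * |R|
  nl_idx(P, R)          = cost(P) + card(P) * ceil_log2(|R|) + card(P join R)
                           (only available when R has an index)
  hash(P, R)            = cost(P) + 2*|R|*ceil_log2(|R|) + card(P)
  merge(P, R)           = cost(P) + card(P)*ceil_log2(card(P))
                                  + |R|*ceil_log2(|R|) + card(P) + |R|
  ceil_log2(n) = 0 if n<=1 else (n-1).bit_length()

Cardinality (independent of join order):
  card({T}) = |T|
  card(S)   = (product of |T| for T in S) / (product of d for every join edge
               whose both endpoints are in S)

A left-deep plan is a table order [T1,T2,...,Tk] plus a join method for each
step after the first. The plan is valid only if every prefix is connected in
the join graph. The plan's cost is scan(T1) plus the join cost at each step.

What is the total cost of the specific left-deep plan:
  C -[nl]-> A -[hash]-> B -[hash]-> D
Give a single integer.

step 1: scan C: cost=200, card=200
step 2: join A via nl
    card(P join A) = 200*150/(6) = 5000
    cost = 200 + 200*150 = 30200
step 3: join B via hash
    card(P join B) = 5000*500/(10*200) = 1250
    cost = 30200 + 2*500*9 + 5000 = 44200
step 4: join D via hash
    card(P join D) = 1250*60/(25*5*12) = 50
    cost = 44200 + 2*60*6 + 1250 = 46170

46170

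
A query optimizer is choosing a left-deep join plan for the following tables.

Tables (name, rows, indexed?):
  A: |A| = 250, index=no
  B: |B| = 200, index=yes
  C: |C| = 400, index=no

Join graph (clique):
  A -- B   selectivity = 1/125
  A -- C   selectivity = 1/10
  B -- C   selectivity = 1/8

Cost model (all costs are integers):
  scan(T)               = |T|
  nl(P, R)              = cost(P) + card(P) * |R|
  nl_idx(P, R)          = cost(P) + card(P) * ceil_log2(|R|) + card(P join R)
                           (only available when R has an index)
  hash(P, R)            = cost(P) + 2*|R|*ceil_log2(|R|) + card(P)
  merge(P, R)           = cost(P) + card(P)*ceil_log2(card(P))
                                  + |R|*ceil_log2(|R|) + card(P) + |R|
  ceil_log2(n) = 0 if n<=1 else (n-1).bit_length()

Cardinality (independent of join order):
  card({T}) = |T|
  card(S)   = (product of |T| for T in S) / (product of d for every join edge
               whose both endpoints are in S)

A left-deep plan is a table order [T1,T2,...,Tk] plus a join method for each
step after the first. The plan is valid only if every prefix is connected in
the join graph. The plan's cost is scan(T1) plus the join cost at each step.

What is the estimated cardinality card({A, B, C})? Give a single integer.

Tables in S: A(250), B(200), C(400)
Edges inside S: A-B(d=125), A-C(d=10), B-C(d=8)
numerator = 250 * 200 * 400 = 20000000
denominator = 125 * 10 * 8 = 10000
card(S) = 20000000 / 10000 = 2000

2000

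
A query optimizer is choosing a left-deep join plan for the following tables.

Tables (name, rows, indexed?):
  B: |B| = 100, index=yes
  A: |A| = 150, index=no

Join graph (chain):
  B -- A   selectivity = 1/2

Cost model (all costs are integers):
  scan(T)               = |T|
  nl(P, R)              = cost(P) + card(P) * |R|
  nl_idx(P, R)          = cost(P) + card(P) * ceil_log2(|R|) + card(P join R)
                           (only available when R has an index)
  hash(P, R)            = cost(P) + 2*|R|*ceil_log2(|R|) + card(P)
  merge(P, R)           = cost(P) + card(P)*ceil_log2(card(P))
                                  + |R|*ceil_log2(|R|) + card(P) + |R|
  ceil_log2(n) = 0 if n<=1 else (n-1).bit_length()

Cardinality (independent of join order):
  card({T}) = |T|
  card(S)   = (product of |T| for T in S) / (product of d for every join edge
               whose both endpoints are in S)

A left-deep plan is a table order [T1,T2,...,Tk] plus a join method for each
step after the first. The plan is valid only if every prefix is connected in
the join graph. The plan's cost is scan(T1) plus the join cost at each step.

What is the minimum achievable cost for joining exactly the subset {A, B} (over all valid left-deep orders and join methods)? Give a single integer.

1700

Selinger DP over subsets of {A,B}:
  {B}: scan cost=100, card=100
  {A}: scan cost=150, card=150
  {AB}: card=7500; try (B,hash)→1700, (A,merge)→2250, (B,merge)→2300, (A,hash)→2600, (B,nl_idx)→8700, (A,nl)→15100 …(+1); best=1700 via (B,hash)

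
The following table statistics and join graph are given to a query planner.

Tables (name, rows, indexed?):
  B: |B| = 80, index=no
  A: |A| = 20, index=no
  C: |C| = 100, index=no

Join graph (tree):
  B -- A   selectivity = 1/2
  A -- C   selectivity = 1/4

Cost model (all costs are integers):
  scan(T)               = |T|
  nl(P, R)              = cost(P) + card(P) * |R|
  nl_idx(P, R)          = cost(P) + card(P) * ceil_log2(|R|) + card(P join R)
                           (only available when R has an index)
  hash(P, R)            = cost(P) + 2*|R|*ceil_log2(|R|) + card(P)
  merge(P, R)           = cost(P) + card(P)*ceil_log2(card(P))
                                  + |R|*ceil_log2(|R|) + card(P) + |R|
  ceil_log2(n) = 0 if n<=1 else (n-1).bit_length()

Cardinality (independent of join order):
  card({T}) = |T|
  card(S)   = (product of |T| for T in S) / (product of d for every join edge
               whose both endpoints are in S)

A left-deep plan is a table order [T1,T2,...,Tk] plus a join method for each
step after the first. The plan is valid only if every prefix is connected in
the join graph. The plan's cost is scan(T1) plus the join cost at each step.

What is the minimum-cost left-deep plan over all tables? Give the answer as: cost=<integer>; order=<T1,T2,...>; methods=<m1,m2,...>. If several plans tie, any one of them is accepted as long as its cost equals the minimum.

cost=2020; order=C,A,B; methods=hash,hash

Selinger DP (subsets sized 1..n):
  {B}: scan cost=80, card=80
  {A}: scan cost=20, card=20
  {C}: scan cost=100, card=100
  {AB}: card=800; try (A,hash)→360, (B,merge)→780, (A,merge)→840, (B,hash)→1160, (B,nl)→1620, (A,nl)→1680; best=360 via (A,hash)
  {AC}: card=500; try (A,hash)→400, (C,merge)→940, (A,merge)→1020, (C,hash)→1440, (C,nl)→2020, (A,nl)→2100; best=400 via (A,hash)
  {ABC}: card=20000; try (B,hash)→2020, (C,hash)→2560, (B,merge)→6040, (C,merge)→9960, (B,nl)→40400, (C,nl)→80360; best=2020 via (B,hash)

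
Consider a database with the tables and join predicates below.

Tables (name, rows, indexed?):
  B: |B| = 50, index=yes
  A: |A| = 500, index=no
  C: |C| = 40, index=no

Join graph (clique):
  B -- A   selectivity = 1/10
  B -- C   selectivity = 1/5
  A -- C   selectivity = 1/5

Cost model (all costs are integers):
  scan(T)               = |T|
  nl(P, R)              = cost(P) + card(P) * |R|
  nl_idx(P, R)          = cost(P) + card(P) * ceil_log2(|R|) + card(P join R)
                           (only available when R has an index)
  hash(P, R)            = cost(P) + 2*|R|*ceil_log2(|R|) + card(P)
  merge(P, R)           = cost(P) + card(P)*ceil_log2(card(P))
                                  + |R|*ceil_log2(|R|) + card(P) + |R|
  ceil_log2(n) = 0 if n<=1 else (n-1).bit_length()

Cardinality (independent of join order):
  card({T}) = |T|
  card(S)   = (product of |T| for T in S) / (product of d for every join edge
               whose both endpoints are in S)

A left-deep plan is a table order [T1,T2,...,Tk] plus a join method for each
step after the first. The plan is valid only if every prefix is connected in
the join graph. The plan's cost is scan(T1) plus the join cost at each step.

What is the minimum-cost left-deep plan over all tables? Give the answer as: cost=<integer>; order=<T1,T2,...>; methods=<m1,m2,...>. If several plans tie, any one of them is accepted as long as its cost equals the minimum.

Selinger DP (subsets sized 1..n):
  {B}: scan cost=50, card=50
  {A}: scan cost=500, card=500
  {C}: scan cost=40, card=40
  {AB}: card=2500; try (B,hash)→1600, (A,merge)→5400, (B,merge)→5850, (B,nl_idx)→6000, (A,hash)→9100, (A,nl)→25050 …(+1); best=1600 via (B,hash)
  {BC}: card=400; try (C,hash)→580, (B,merge)→670, (C,merge)→680, (B,hash)→680, (B,nl_idx)→680, (B,nl)→2040 …(+1); best=580 via (C,hash)
  {AC}: card=4000; try (C,hash)→1480, (A,merge)→5320, (C,merge)→5780, (A,hash)→9080, (A,nl)→20040, (C,nl)→20500; best=1480 via (C,hash)
  {ABC}: card=4000; try (C,hash)→4580, (B,hash)→6080, (A,merge)→9580, (A,hash)→9980, (B,nl_idx)→29480, (C,merge)→34380 …(+4); best=4580 via (C,hash)

cost=4580; order=A,B,C; methods=hash,hash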